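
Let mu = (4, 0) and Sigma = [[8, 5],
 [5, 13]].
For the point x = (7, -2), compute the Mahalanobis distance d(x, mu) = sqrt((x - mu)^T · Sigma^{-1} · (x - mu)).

Step 1 — centre the observation: (x - mu) = (3, -2).

Step 2 — invert Sigma. det(Sigma) = 8·13 - (5)² = 79.
  Sigma^{-1} = (1/det) · [[d, -b], [-b, a]] = [[0.1646, -0.0633],
 [-0.0633, 0.1013]].

Step 3 — form the quadratic (x - mu)^T · Sigma^{-1} · (x - mu):
  Sigma^{-1} · (x - mu) = (0.6203, -0.3924).
  (x - mu)^T · [Sigma^{-1} · (x - mu)] = (3)·(0.6203) + (-2)·(-0.3924) = 2.6456.

Step 4 — take square root: d = √(2.6456) ≈ 1.6265.

d(x, mu) = √(2.6456) ≈ 1.6265


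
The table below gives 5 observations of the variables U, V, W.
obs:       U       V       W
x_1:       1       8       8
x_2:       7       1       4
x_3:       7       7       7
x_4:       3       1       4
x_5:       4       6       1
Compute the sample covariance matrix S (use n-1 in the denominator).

Step 1 — column means:
  mean(U) = (1 + 7 + 7 + 3 + 4) / 5 = 22/5 = 4.4
  mean(V) = (8 + 1 + 7 + 1 + 6) / 5 = 23/5 = 4.6
  mean(W) = (8 + 4 + 7 + 4 + 1) / 5 = 24/5 = 4.8

Step 2 — sample covariance S[i,j] = (1/(n-1)) · Σ_k (x_{k,i} - mean_i) · (x_{k,j} - mean_j), with n-1 = 4.
  S[U,U] = ((-3.4)·(-3.4) + (2.6)·(2.6) + (2.6)·(2.6) + (-1.4)·(-1.4) + (-0.4)·(-0.4)) / 4 = 27.2/4 = 6.8
  S[U,V] = ((-3.4)·(3.4) + (2.6)·(-3.6) + (2.6)·(2.4) + (-1.4)·(-3.6) + (-0.4)·(1.4)) / 4 = -10.2/4 = -2.55
  S[U,W] = ((-3.4)·(3.2) + (2.6)·(-0.8) + (2.6)·(2.2) + (-1.4)·(-0.8) + (-0.4)·(-3.8)) / 4 = -4.6/4 = -1.15
  S[V,V] = ((3.4)·(3.4) + (-3.6)·(-3.6) + (2.4)·(2.4) + (-3.6)·(-3.6) + (1.4)·(1.4)) / 4 = 45.2/4 = 11.3
  S[V,W] = ((3.4)·(3.2) + (-3.6)·(-0.8) + (2.4)·(2.2) + (-3.6)·(-0.8) + (1.4)·(-3.8)) / 4 = 16.6/4 = 4.15
  S[W,W] = ((3.2)·(3.2) + (-0.8)·(-0.8) + (2.2)·(2.2) + (-0.8)·(-0.8) + (-3.8)·(-3.8)) / 4 = 30.8/4 = 7.7

S is symmetric (S[j,i] = S[i,j]). Assembling:

S = [[6.8, -2.55, -1.15],
 [-2.55, 11.3, 4.15],
 [-1.15, 4.15, 7.7]]


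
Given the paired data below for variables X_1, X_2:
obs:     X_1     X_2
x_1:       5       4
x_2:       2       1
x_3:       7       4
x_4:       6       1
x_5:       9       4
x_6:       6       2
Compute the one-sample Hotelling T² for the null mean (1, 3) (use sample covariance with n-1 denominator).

Step 1 — sample mean vector:
  mean(X_1) = (5 + 2 + 7 + 6 + 9 + 6) / 6 = 35/6 = 5.8333
  mean(X_2) = (4 + 1 + 4 + 1 + 4 + 2) / 6 = 16/6 = 2.6667
  x̄ = (5.8333, 2.6667),  deviation x̄ - mu_0 = (5.8333, 2.6667) - (1, 3) = (4.8333, -0.3333).

Step 2 — sample covariance matrix, S[i,j] = (1/(n-1)) · Σ_k (x_{k,i} - mean_i) · (x_{k,j} - mean_j), divisor n-1 = 5:
  S[X_1,X_1] = ((-0.8333)·(-0.8333) + (-3.8333)·(-3.8333) + (1.1667)·(1.1667) + (0.1667)·(0.1667) + (3.1667)·(3.1667) + (0.1667)·(0.1667)) / 5 = 26.8333/5 = 5.3667
  S[X_1,X_2] = ((-0.8333)·(1.3333) + (-3.8333)·(-1.6667) + (1.1667)·(1.3333) + (0.1667)·(-1.6667) + (3.1667)·(1.3333) + (0.1667)·(-0.6667)) / 5 = 10.6667/5 = 2.1333
  S[X_2,X_2] = ((1.3333)·(1.3333) + (-1.6667)·(-1.6667) + (1.3333)·(1.3333) + (-1.6667)·(-1.6667) + (1.3333)·(1.3333) + (-0.6667)·(-0.6667)) / 5 = 11.3333/5 = 2.2667
  S = [[5.3667, 2.1333],
 [2.1333, 2.2667]].

Step 3 — invert S. det(S) = 5.3667·2.2667 - (2.1333)² = 7.6133.
  S^{-1} = (1/det) · [[d, -b], [-b, a]] = [[0.2977, -0.2802],
 [-0.2802, 0.7049]].

Step 4 — quadratic form (x̄ - mu_0)^T · S^{-1} · (x̄ - mu_0):
  S^{-1} · (x̄ - mu_0) = (1.5324, -1.5893),
  (x̄ - mu_0)^T · [...] = (4.8333)·(1.5324) + (-0.3333)·(-1.5893) = 7.9364.

Step 5 — scale by n: T² = 6 · 7.9364 = 47.6182.

T² ≈ 47.6182


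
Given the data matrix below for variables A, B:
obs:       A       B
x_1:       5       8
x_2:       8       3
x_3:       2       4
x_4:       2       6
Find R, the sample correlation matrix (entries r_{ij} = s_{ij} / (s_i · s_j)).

Step 1 — column means:
  mean(A) = (5 + 8 + 2 + 2) / 4 = 17/4 = 4.25
  mean(B) = (8 + 3 + 4 + 6) / 4 = 21/4 = 5.25

Step 2 — sample variances and covariances s[i,j] = (1/(n-1)) · Σ_k (x_{k,i} - mean_i) · (x_{k,j} - mean_j), with n-1 = 3:
  s[A,A] = ((0.75)·(0.75) + (3.75)·(3.75) + (-2.25)·(-2.25) + (-2.25)·(-2.25)) / 3 = 24.75/3 = 8.25
  s[A,B] = ((0.75)·(2.75) + (3.75)·(-2.25) + (-2.25)·(-1.25) + (-2.25)·(0.75)) / 3 = -5.25/3 = -1.75
  s[B,B] = ((2.75)·(2.75) + (-2.25)·(-2.25) + (-1.25)·(-1.25) + (0.75)·(0.75)) / 3 = 14.75/3 = 4.9167
  Sample standard deviations s_i = √(s[i,i]):
  s(A) = √(8.25) = 2.8723
  s(B) = √(4.9167) = 2.2174

Step 3 — r_{ij} = s_{ij} / (s_i · s_j):
  r[A,A] = 1 (diagonal).
  r[A,B] = -1.75 / (2.8723 · 2.2174) = -1.75 / 6.3689 = -0.2748
  r[B,B] = 1 (diagonal).

R is symmetric with unit diagonal. Assembling:

R = [[1, -0.2748],
 [-0.2748, 1]]


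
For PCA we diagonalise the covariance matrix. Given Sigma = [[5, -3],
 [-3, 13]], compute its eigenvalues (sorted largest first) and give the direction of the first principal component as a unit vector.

Step 1 — characteristic polynomial of 2×2 Sigma:
  det(Sigma - λI) = λ² - trace · λ + det = 0.
  trace = 5 + 13 = 18, det = 5·13 - (-3)² = 56.
Step 2 — discriminant:
  Δ = trace² - 4·det = 324 - 224 = 100.
Step 3 — eigenvalues:
  λ = (trace ± √Δ)/2 = (18 ± 10)/2,
  λ_1 = 14,  λ_2 = 4.

Step 4 — unit eigenvector for λ_1: solve (Sigma - λ_1 I)v = 0. First row:
  (5 - 14)·v_x + (-3)·v_y = 0, i.e. (-9)·v_x + (-3)·v_y = 0,
  so v ∝ (b, λ_1 - a) = (-3, 9); multiply by -1 so the first entry is positive: u = (3, -9).
  ||u|| = √((3)² + (-9)²) = √(90) ≈ 9.4868,
  v_1 = u/||u|| ≈ (0.3162, -0.9487) (||v_1|| = 1).

λ_1 = 14,  λ_2 = 4;  v_1 ≈ (0.3162, -0.9487)


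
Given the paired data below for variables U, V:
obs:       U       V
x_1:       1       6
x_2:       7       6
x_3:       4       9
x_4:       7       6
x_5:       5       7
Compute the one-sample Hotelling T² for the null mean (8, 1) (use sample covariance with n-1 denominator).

Step 1 — sample mean vector:
  mean(U) = (1 + 7 + 4 + 7 + 5) / 5 = 24/5 = 4.8
  mean(V) = (6 + 6 + 9 + 6 + 7) / 5 = 34/5 = 6.8
  x̄ = (4.8, 6.8),  deviation x̄ - mu_0 = (4.8, 6.8) - (8, 1) = (-3.2, 5.8).

Step 2 — sample covariance matrix, S[i,j] = (1/(n-1)) · Σ_k (x_{k,i} - mean_i) · (x_{k,j} - mean_j), divisor n-1 = 4:
  S[U,U] = ((-3.8)·(-3.8) + (2.2)·(2.2) + (-0.8)·(-0.8) + (2.2)·(2.2) + (0.2)·(0.2)) / 4 = 24.8/4 = 6.2
  S[U,V] = ((-3.8)·(-0.8) + (2.2)·(-0.8) + (-0.8)·(2.2) + (2.2)·(-0.8) + (0.2)·(0.2)) / 4 = -2.2/4 = -0.55
  S[V,V] = ((-0.8)·(-0.8) + (-0.8)·(-0.8) + (2.2)·(2.2) + (-0.8)·(-0.8) + (0.2)·(0.2)) / 4 = 6.8/4 = 1.7
  S = [[6.2, -0.55],
 [-0.55, 1.7]].

Step 3 — invert S. det(S) = 6.2·1.7 - (-0.55)² = 10.2375.
  S^{-1} = (1/det) · [[d, -b], [-b, a]] = [[0.1661, 0.0537],
 [0.0537, 0.6056]].

Step 4 — quadratic form (x̄ - mu_0)^T · S^{-1} · (x̄ - mu_0):
  S^{-1} · (x̄ - mu_0) = (-0.2198, 3.3407),
  (x̄ - mu_0)^T · [...] = (-3.2)·(-0.2198) + (5.8)·(3.3407) = 20.0791.

Step 5 — scale by n: T² = 5 · 20.0791 = 100.3956.

T² ≈ 100.3956


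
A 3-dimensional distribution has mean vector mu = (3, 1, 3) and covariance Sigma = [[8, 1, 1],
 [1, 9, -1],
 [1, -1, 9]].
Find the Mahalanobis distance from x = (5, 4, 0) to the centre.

Step 1 — centre the observation: (x - mu) = (2, 3, -3).

Step 2 — invert Sigma (cofactor / det for 3×3, or solve directly):
  Sigma^{-1} = [[0.129, -0.0161, -0.0161],
 [-0.0161, 0.1145, 0.0145],
 [-0.0161, 0.0145, 0.1145]].

Step 3 — form the quadratic (x - mu)^T · Sigma^{-1} · (x - mu):
  Sigma^{-1} · (x - mu) = (0.2581, 0.2677, -0.3323).
  (x - mu)^T · [Sigma^{-1} · (x - mu)] = (2)·(0.2581) + (3)·(0.2677) + (-3)·(-0.3323) = 2.3161.

Step 4 — take square root: d = √(2.3161) ≈ 1.5219.

d(x, mu) = √(2.3161) ≈ 1.5219


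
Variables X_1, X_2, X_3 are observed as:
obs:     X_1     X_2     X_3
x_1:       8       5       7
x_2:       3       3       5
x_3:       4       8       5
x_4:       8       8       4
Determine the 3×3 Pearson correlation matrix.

Step 1 — column means:
  mean(X_1) = (8 + 3 + 4 + 8) / 4 = 23/4 = 5.75
  mean(X_2) = (5 + 3 + 8 + 8) / 4 = 24/4 = 6
  mean(X_3) = (7 + 5 + 5 + 4) / 4 = 21/4 = 5.25

Step 2 — sample variances and covariances s[i,j] = (1/(n-1)) · Σ_k (x_{k,i} - mean_i) · (x_{k,j} - mean_j), with n-1 = 3:
  s[X_1,X_1] = ((2.25)·(2.25) + (-2.75)·(-2.75) + (-1.75)·(-1.75) + (2.25)·(2.25)) / 3 = 20.75/3 = 6.9167
  s[X_1,X_2] = ((2.25)·(-1) + (-2.75)·(-3) + (-1.75)·(2) + (2.25)·(2)) / 3 = 7/3 = 2.3333
  s[X_1,X_3] = ((2.25)·(1.75) + (-2.75)·(-0.25) + (-1.75)·(-0.25) + (2.25)·(-1.25)) / 3 = 2.25/3 = 0.75
  s[X_2,X_2] = ((-1)·(-1) + (-3)·(-3) + (2)·(2) + (2)·(2)) / 3 = 18/3 = 6
  s[X_2,X_3] = ((-1)·(1.75) + (-3)·(-0.25) + (2)·(-0.25) + (2)·(-1.25)) / 3 = -4/3 = -1.3333
  s[X_3,X_3] = ((1.75)·(1.75) + (-0.25)·(-0.25) + (-0.25)·(-0.25) + (-1.25)·(-1.25)) / 3 = 4.75/3 = 1.5833
  Sample standard deviations s_i = √(s[i,i]):
  s(X_1) = √(6.9167) = 2.63
  s(X_2) = √(6) = 2.4495
  s(X_3) = √(1.5833) = 1.2583

Step 3 — r_{ij} = s_{ij} / (s_i · s_j):
  r[X_1,X_1] = 1 (diagonal).
  r[X_1,X_2] = 2.3333 / (2.63 · 2.4495) = 2.3333 / 6.442 = 0.3622
  r[X_1,X_3] = 0.75 / (2.63 · 1.2583) = 0.75 / 3.3093 = 0.2266
  r[X_2,X_2] = 1 (diagonal).
  r[X_2,X_3] = -1.3333 / (2.4495 · 1.2583) = -1.3333 / 3.0822 = -0.4326
  r[X_3,X_3] = 1 (diagonal).

R is symmetric with unit diagonal. Assembling:

R = [[1, 0.3622, 0.2266],
 [0.3622, 1, -0.4326],
 [0.2266, -0.4326, 1]]


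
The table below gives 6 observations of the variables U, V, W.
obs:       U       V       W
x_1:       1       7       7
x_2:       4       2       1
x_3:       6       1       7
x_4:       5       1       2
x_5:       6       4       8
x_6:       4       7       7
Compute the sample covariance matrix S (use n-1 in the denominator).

Step 1 — column means:
  mean(U) = (1 + 4 + 6 + 5 + 6 + 4) / 6 = 26/6 = 4.3333
  mean(V) = (7 + 2 + 1 + 1 + 4 + 7) / 6 = 22/6 = 3.6667
  mean(W) = (7 + 1 + 7 + 2 + 8 + 7) / 6 = 32/6 = 5.3333

Step 2 — sample covariance S[i,j] = (1/(n-1)) · Σ_k (x_{k,i} - mean_i) · (x_{k,j} - mean_j), with n-1 = 5.
  S[U,U] = ((-3.3333)·(-3.3333) + (-0.3333)·(-0.3333) + (1.6667)·(1.6667) + (0.6667)·(0.6667) + (1.6667)·(1.6667) + (-0.3333)·(-0.3333)) / 5 = 17.3333/5 = 3.4667
  S[U,V] = ((-3.3333)·(3.3333) + (-0.3333)·(-1.6667) + (1.6667)·(-2.6667) + (0.6667)·(-2.6667) + (1.6667)·(0.3333) + (-0.3333)·(3.3333)) / 5 = -17.3333/5 = -3.4667
  S[U,W] = ((-3.3333)·(1.6667) + (-0.3333)·(-4.3333) + (1.6667)·(1.6667) + (0.6667)·(-3.3333) + (1.6667)·(2.6667) + (-0.3333)·(1.6667)) / 5 = 0.3333/5 = 0.0667
  S[V,V] = ((3.3333)·(3.3333) + (-1.6667)·(-1.6667) + (-2.6667)·(-2.6667) + (-2.6667)·(-2.6667) + (0.3333)·(0.3333) + (3.3333)·(3.3333)) / 5 = 39.3333/5 = 7.8667
  S[V,W] = ((3.3333)·(1.6667) + (-1.6667)·(-4.3333) + (-2.6667)·(1.6667) + (-2.6667)·(-3.3333) + (0.3333)·(2.6667) + (3.3333)·(1.6667)) / 5 = 23.6667/5 = 4.7333
  S[W,W] = ((1.6667)·(1.6667) + (-4.3333)·(-4.3333) + (1.6667)·(1.6667) + (-3.3333)·(-3.3333) + (2.6667)·(2.6667) + (1.6667)·(1.6667)) / 5 = 45.3333/5 = 9.0667

S is symmetric (S[j,i] = S[i,j]). Assembling:

S = [[3.4667, -3.4667, 0.0667],
 [-3.4667, 7.8667, 4.7333],
 [0.0667, 4.7333, 9.0667]]


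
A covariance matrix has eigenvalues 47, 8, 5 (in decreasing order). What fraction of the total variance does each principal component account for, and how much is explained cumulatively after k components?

Step 1 — total variance = trace(Sigma) = Σ λ_i = 47 + 8 + 5 = 60.

Step 2 — fraction explained by component i = λ_i / Σ λ:
  PC1: 47/60 = 0.7833
  PC2: 8/60 = 0.1333
  PC3: 5/60 = 0.0833

Step 3 — cumulative fraction after k components = (λ_1 + ... + λ_k) / Σ λ:
  k = 1: 47/60 = 0.7833
  k = 2: (47 + 8)/60 = 55/60 = 0.9167
  k = 3: (47 + 8 + 5)/60 = 60/60 = 1

Summary (fraction, with percent):

explained: PC1 0.7833 (78.33%), PC2 0.1333 (13.33%), PC3 0.0833 (8.33%);  cumulative: 0.7833, 0.9167, 1


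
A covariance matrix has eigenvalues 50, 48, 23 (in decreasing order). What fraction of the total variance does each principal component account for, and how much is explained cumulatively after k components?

Step 1 — total variance = trace(Sigma) = Σ λ_i = 50 + 48 + 23 = 121.

Step 2 — fraction explained by component i = λ_i / Σ λ:
  PC1: 50/121 = 0.4132
  PC2: 48/121 = 0.3967
  PC3: 23/121 = 0.1901

Step 3 — cumulative fraction after k components = (λ_1 + ... + λ_k) / Σ λ:
  k = 1: 50/121 = 0.4132
  k = 2: (50 + 48)/121 = 98/121 = 0.8099
  k = 3: (50 + 48 + 23)/121 = 121/121 = 1

Summary (fraction, with percent):

explained: PC1 0.4132 (41.32%), PC2 0.3967 (39.67%), PC3 0.1901 (19.01%);  cumulative: 0.4132, 0.8099, 1


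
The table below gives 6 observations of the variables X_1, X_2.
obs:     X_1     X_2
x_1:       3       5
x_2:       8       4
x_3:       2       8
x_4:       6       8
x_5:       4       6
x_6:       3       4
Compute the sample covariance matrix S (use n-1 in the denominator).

Step 1 — column means:
  mean(X_1) = (3 + 8 + 2 + 6 + 4 + 3) / 6 = 26/6 = 4.3333
  mean(X_2) = (5 + 4 + 8 + 8 + 6 + 4) / 6 = 35/6 = 5.8333

Step 2 — sample covariance S[i,j] = (1/(n-1)) · Σ_k (x_{k,i} - mean_i) · (x_{k,j} - mean_j), with n-1 = 5.
  S[X_1,X_1] = ((-1.3333)·(-1.3333) + (3.6667)·(3.6667) + (-2.3333)·(-2.3333) + (1.6667)·(1.6667) + (-0.3333)·(-0.3333) + (-1.3333)·(-1.3333)) / 5 = 25.3333/5 = 5.0667
  S[X_1,X_2] = ((-1.3333)·(-0.8333) + (3.6667)·(-1.8333) + (-2.3333)·(2.1667) + (1.6667)·(2.1667) + (-0.3333)·(0.1667) + (-1.3333)·(-1.8333)) / 5 = -4.6667/5 = -0.9333
  S[X_2,X_2] = ((-0.8333)·(-0.8333) + (-1.8333)·(-1.8333) + (2.1667)·(2.1667) + (2.1667)·(2.1667) + (0.1667)·(0.1667) + (-1.8333)·(-1.8333)) / 5 = 16.8333/5 = 3.3667

S is symmetric (S[j,i] = S[i,j]). Assembling:

S = [[5.0667, -0.9333],
 [-0.9333, 3.3667]]


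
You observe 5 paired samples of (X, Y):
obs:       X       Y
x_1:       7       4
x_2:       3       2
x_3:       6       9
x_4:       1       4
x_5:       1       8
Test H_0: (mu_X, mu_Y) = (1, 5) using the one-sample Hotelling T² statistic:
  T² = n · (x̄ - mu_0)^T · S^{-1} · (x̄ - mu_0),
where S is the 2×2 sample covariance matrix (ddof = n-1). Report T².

Step 1 — sample mean vector:
  mean(X) = (7 + 3 + 6 + 1 + 1) / 5 = 18/5 = 3.6
  mean(Y) = (4 + 2 + 9 + 4 + 8) / 5 = 27/5 = 5.4
  x̄ = (3.6, 5.4),  deviation x̄ - mu_0 = (3.6, 5.4) - (1, 5) = (2.6, 0.4).

Step 2 — sample covariance matrix, S[i,j] = (1/(n-1)) · Σ_k (x_{k,i} - mean_i) · (x_{k,j} - mean_j), divisor n-1 = 4:
  S[X,X] = ((3.4)·(3.4) + (-0.6)·(-0.6) + (2.4)·(2.4) + (-2.6)·(-2.6) + (-2.6)·(-2.6)) / 4 = 31.2/4 = 7.8
  S[X,Y] = ((3.4)·(-1.4) + (-0.6)·(-3.4) + (2.4)·(3.6) + (-2.6)·(-1.4) + (-2.6)·(2.6)) / 4 = 2.8/4 = 0.7
  S[Y,Y] = ((-1.4)·(-1.4) + (-3.4)·(-3.4) + (3.6)·(3.6) + (-1.4)·(-1.4) + (2.6)·(2.6)) / 4 = 35.2/4 = 8.8
  S = [[7.8, 0.7],
 [0.7, 8.8]].

Step 3 — invert S. det(S) = 7.8·8.8 - (0.7)² = 68.15.
  S^{-1} = (1/det) · [[d, -b], [-b, a]] = [[0.1291, -0.0103],
 [-0.0103, 0.1145]].

Step 4 — quadratic form (x̄ - mu_0)^T · S^{-1} · (x̄ - mu_0):
  S^{-1} · (x̄ - mu_0) = (0.3316, 0.0191),
  (x̄ - mu_0)^T · [...] = (2.6)·(0.3316) + (0.4)·(0.0191) = 0.8698.

Step 5 — scale by n: T² = 5 · 0.8698 = 4.3492.

T² ≈ 4.3492


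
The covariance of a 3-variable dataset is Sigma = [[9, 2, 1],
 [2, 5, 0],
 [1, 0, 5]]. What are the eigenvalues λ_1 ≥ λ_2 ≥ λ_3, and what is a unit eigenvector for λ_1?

Step 1 — characteristic polynomial p(λ) = det(λI - Sigma) = λ³ - tr·λ² + c_1·λ - det, where tr = trace, c_1 = sum of the principal 2×2 minors, det = det(Sigma):
  tr = 9 + 5 + 5 = 19,
  c_1 = (9·5 - (2)²) + (9·5 - (1)²) + (5·5 - (0)²) = 41 + 44 + 25 = 110,
  det = 9·(5·5 - (0)²) - (2)·((2)·5 - (0)·(1)) + (1)·((2)·(0) - 5·(1)) = 9·(25) - (2)·(10) + (1)·(-5) = 200.
  So p(λ) = λ³ - 19λ² + 110λ - 200.
Step 2 — look for an integer root (rational root theorem: any rational root is an integer divisor of 200). Testing λ = 4:
  p(4) = 64 - 304 + 440 - 200 = 0  ✓
  Dividing out (λ - 4): p(λ) = (λ - 4)(λ² - 15λ + 50).
Step 3 — remaining eigenvalues from the quadratic λ² - 15λ + 50 = 0:
  Δ = 15² - 4·50 = 225 - 200 = 25,  λ = (15 ± √25)/2 = (15 ± 5)/2 = 10 or 5.
  Sorted: λ_1 = 10,  λ_2 = 5,  λ_3 = 4  (check: sum = 19 = tr ✓).

Step 4 — unit eigenvector for λ_1 = 10: v spans the null space of (Sigma - λ_1 I), whose rows are
  r_1 = (-1, 2, 1),  r_2 = (2, -5, 0),  r_3 = (1, 0, -5).
  v is orthogonal to every row, so take v ∝ r_1 × r_2 = ((2)·(0) - (1)·(-5), (1)·(2) - (-1)·(0), (-1)·(-5) - (2)·(2)) = (5, 2, 1).
  Let u = (5, 2, 1).
  ||u|| = √((5)² + (2)² + (1)²) = √(30) ≈ 5.4772,  v_1 = u/||u|| ≈ (0.9129, 0.3651, 0.1826) (||v_1|| = 1).

λ_1 = 10,  λ_2 = 5,  λ_3 = 4;  v_1 ≈ (0.9129, 0.3651, 0.1826)


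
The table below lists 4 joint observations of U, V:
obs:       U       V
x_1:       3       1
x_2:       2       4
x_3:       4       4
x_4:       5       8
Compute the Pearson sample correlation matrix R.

Step 1 — column means:
  mean(U) = (3 + 2 + 4 + 5) / 4 = 14/4 = 3.5
  mean(V) = (1 + 4 + 4 + 8) / 4 = 17/4 = 4.25

Step 2 — sample variances and covariances s[i,j] = (1/(n-1)) · Σ_k (x_{k,i} - mean_i) · (x_{k,j} - mean_j), with n-1 = 3:
  s[U,U] = ((-0.5)·(-0.5) + (-1.5)·(-1.5) + (0.5)·(0.5) + (1.5)·(1.5)) / 3 = 5/3 = 1.6667
  s[U,V] = ((-0.5)·(-3.25) + (-1.5)·(-0.25) + (0.5)·(-0.25) + (1.5)·(3.75)) / 3 = 7.5/3 = 2.5
  s[V,V] = ((-3.25)·(-3.25) + (-0.25)·(-0.25) + (-0.25)·(-0.25) + (3.75)·(3.75)) / 3 = 24.75/3 = 8.25
  Sample standard deviations s_i = √(s[i,i]):
  s(U) = √(1.6667) = 1.291
  s(V) = √(8.25) = 2.8723

Step 3 — r_{ij} = s_{ij} / (s_i · s_j):
  r[U,U] = 1 (diagonal).
  r[U,V] = 2.5 / (1.291 · 2.8723) = 2.5 / 3.7081 = 0.6742
  r[V,V] = 1 (diagonal).

R is symmetric with unit diagonal. Assembling:

R = [[1, 0.6742],
 [0.6742, 1]]


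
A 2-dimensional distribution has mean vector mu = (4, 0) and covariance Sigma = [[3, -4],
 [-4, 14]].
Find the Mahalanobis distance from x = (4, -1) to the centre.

Step 1 — centre the observation: (x - mu) = (0, -1).

Step 2 — invert Sigma. det(Sigma) = 3·14 - (-4)² = 26.
  Sigma^{-1} = (1/det) · [[d, -b], [-b, a]] = [[0.5385, 0.1538],
 [0.1538, 0.1154]].

Step 3 — form the quadratic (x - mu)^T · Sigma^{-1} · (x - mu):
  Sigma^{-1} · (x - mu) = (-0.1538, -0.1154).
  (x - mu)^T · [Sigma^{-1} · (x - mu)] = (0)·(-0.1538) + (-1)·(-0.1154) = 0.1154.

Step 4 — take square root: d = √(0.1154) ≈ 0.3397.

d(x, mu) = √(0.1154) ≈ 0.3397


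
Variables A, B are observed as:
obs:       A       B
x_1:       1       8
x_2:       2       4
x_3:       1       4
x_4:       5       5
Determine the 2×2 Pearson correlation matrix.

Step 1 — column means:
  mean(A) = (1 + 2 + 1 + 5) / 4 = 9/4 = 2.25
  mean(B) = (8 + 4 + 4 + 5) / 4 = 21/4 = 5.25

Step 2 — sample variances and covariances s[i,j] = (1/(n-1)) · Σ_k (x_{k,i} - mean_i) · (x_{k,j} - mean_j), with n-1 = 3:
  s[A,A] = ((-1.25)·(-1.25) + (-0.25)·(-0.25) + (-1.25)·(-1.25) + (2.75)·(2.75)) / 3 = 10.75/3 = 3.5833
  s[A,B] = ((-1.25)·(2.75) + (-0.25)·(-1.25) + (-1.25)·(-1.25) + (2.75)·(-0.25)) / 3 = -2.25/3 = -0.75
  s[B,B] = ((2.75)·(2.75) + (-1.25)·(-1.25) + (-1.25)·(-1.25) + (-0.25)·(-0.25)) / 3 = 10.75/3 = 3.5833
  Sample standard deviations s_i = √(s[i,i]):
  s(A) = √(3.5833) = 1.893
  s(B) = √(3.5833) = 1.893

Step 3 — r_{ij} = s_{ij} / (s_i · s_j):
  r[A,A] = 1 (diagonal).
  r[A,B] = -0.75 / (1.893 · 1.893) = -0.75 / 3.5833 = -0.2093
  r[B,B] = 1 (diagonal).

R is symmetric with unit diagonal. Assembling:

R = [[1, -0.2093],
 [-0.2093, 1]]


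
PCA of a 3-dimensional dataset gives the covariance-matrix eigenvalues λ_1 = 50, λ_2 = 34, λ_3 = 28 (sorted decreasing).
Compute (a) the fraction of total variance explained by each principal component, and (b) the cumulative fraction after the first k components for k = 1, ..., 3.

Step 1 — total variance = trace(Sigma) = Σ λ_i = 50 + 34 + 28 = 112.

Step 2 — fraction explained by component i = λ_i / Σ λ:
  PC1: 50/112 = 0.4464
  PC2: 34/112 = 0.3036
  PC3: 28/112 = 0.25

Step 3 — cumulative fraction after k components = (λ_1 + ... + λ_k) / Σ λ:
  k = 1: 50/112 = 0.4464
  k = 2: (50 + 34)/112 = 84/112 = 0.75
  k = 3: (50 + 34 + 28)/112 = 112/112 = 1

Summary (fraction, with percent):

explained: PC1 0.4464 (44.64%), PC2 0.3036 (30.36%), PC3 0.25 (25%);  cumulative: 0.4464, 0.75, 1


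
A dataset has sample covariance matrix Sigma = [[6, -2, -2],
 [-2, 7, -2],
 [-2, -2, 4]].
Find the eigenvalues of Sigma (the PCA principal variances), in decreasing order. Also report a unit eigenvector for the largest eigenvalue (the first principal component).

Step 1 — characteristic polynomial p(λ) = det(λI - Sigma) = λ³ - tr·λ² + c_1·λ - det, where tr = trace, c_1 = sum of the principal 2×2 minors, det = det(Sigma):
  tr = 6 + 7 + 4 = 17,
  c_1 = (6·7 - (-2)²) + (6·4 - (-2)²) + (7·4 - (-2)²) = 38 + 20 + 24 = 82,
  det = 6·(7·4 - (-2)²) - (-2)·((-2)·4 - (-2)·(-2)) + (-2)·((-2)·(-2) - 7·(-2)) = 6·(24) - (-2)·(-12) + (-2)·(18) = 84.
  So p(λ) = λ³ - 17λ² + 82λ - 84.
Step 2 — look for an integer root (rational root theorem: any rational root is an integer divisor of 84). Testing λ = 7:
  p(7) = 343 - 833 + 574 - 84 = 0  ✓
  Dividing out (λ - 7): p(λ) = (λ - 7)(λ² - 10λ + 12).
Step 3 — remaining eigenvalues from the quadratic λ² - 10λ + 12 = 0:
  Δ = 10² - 4·12 = 100 - 48 = 52,  λ = (10 ± √52)/2 = (10 ± 7.2111)/2 ≈ 8.6056 or 1.3944.
  Sorted: λ_1 = 8.6056,  λ_2 = 7,  λ_3 = 1.3944  (check: sum = 17 = tr ✓).

Step 4 — unit eigenvector for λ_1 ≈ 8.6056: v spans the null space of (Sigma - λ_1 I), whose rows are
  r_1 = (-2.6056, -2, -2),  r_2 = (-2, -1.6056, -2),  r_3 = (-2, -2, -4.6056).
  v is orthogonal to every row, so take v ∝ r_1 × r_2 = ((-2)·(-2) - (-2)·(-1.6056), (-2)·(-2) - (-2.6056)·(-2), (-2.6056)·(-1.6056) - (-2)·(-2)) ≈ (0.7889, -1.2111, 0.1833).
  Let u = (0.7889, -1.2111, 0.1833).
  ||u|| = √((0.7889)² + (-1.2111)² + (0.1833)²) = √(2.1227) ≈ 1.457,  v_1 = u/||u|| ≈ (0.5415, -0.8313, 0.1258) (||v_1|| = 1).

λ_1 = 8.6056,  λ_2 = 7,  λ_3 = 1.3944;  v_1 ≈ (0.5415, -0.8313, 0.1258)


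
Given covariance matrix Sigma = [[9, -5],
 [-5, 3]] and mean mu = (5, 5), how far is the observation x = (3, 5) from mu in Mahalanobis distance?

Step 1 — centre the observation: (x - mu) = (-2, 0).

Step 2 — invert Sigma. det(Sigma) = 9·3 - (-5)² = 2.
  Sigma^{-1} = (1/det) · [[d, -b], [-b, a]] = [[1.5, 2.5],
 [2.5, 4.5]].

Step 3 — form the quadratic (x - mu)^T · Sigma^{-1} · (x - mu):
  Sigma^{-1} · (x - mu) = (-3, -5).
  (x - mu)^T · [Sigma^{-1} · (x - mu)] = (-2)·(-3) + (0)·(-5) = 6.

Step 4 — take square root: d = √(6) ≈ 2.4495.

d(x, mu) = √(6) ≈ 2.4495


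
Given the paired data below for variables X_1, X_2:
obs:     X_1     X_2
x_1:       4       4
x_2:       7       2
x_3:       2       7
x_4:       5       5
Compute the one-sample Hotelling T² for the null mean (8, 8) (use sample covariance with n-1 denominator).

Step 1 — sample mean vector:
  mean(X_1) = (4 + 7 + 2 + 5) / 4 = 18/4 = 4.5
  mean(X_2) = (4 + 2 + 7 + 5) / 4 = 18/4 = 4.5
  x̄ = (4.5, 4.5),  deviation x̄ - mu_0 = (4.5, 4.5) - (8, 8) = (-3.5, -3.5).

Step 2 — sample covariance matrix, S[i,j] = (1/(n-1)) · Σ_k (x_{k,i} - mean_i) · (x_{k,j} - mean_j), divisor n-1 = 3:
  S[X_1,X_1] = ((-0.5)·(-0.5) + (2.5)·(2.5) + (-2.5)·(-2.5) + (0.5)·(0.5)) / 3 = 13/3 = 4.3333
  S[X_1,X_2] = ((-0.5)·(-0.5) + (2.5)·(-2.5) + (-2.5)·(2.5) + (0.5)·(0.5)) / 3 = -12/3 = -4
  S[X_2,X_2] = ((-0.5)·(-0.5) + (-2.5)·(-2.5) + (2.5)·(2.5) + (0.5)·(0.5)) / 3 = 13/3 = 4.3333
  S = [[4.3333, -4],
 [-4, 4.3333]].

Step 3 — invert S. det(S) = 4.3333·4.3333 - (-4)² = 2.7778.
  S^{-1} = (1/det) · [[d, -b], [-b, a]] = [[1.56, 1.44],
 [1.44, 1.56]].

Step 4 — quadratic form (x̄ - mu_0)^T · S^{-1} · (x̄ - mu_0):
  S^{-1} · (x̄ - mu_0) = (-10.5, -10.5),
  (x̄ - mu_0)^T · [...] = (-3.5)·(-10.5) + (-3.5)·(-10.5) = 73.5.

Step 5 — scale by n: T² = 4 · 73.5 = 294.

T² ≈ 294


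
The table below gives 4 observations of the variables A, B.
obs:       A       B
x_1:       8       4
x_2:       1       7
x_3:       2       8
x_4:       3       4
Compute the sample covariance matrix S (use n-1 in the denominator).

Step 1 — column means:
  mean(A) = (8 + 1 + 2 + 3) / 4 = 14/4 = 3.5
  mean(B) = (4 + 7 + 8 + 4) / 4 = 23/4 = 5.75

Step 2 — sample covariance S[i,j] = (1/(n-1)) · Σ_k (x_{k,i} - mean_i) · (x_{k,j} - mean_j), with n-1 = 3.
  S[A,A] = ((4.5)·(4.5) + (-2.5)·(-2.5) + (-1.5)·(-1.5) + (-0.5)·(-0.5)) / 3 = 29/3 = 9.6667
  S[A,B] = ((4.5)·(-1.75) + (-2.5)·(1.25) + (-1.5)·(2.25) + (-0.5)·(-1.75)) / 3 = -13.5/3 = -4.5
  S[B,B] = ((-1.75)·(-1.75) + (1.25)·(1.25) + (2.25)·(2.25) + (-1.75)·(-1.75)) / 3 = 12.75/3 = 4.25

S is symmetric (S[j,i] = S[i,j]). Assembling:

S = [[9.6667, -4.5],
 [-4.5, 4.25]]


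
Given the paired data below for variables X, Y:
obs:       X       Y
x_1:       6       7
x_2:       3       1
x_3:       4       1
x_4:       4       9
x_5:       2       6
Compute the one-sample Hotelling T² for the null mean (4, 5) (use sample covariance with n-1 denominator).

Step 1 — sample mean vector:
  mean(X) = (6 + 3 + 4 + 4 + 2) / 5 = 19/5 = 3.8
  mean(Y) = (7 + 1 + 1 + 9 + 6) / 5 = 24/5 = 4.8
  x̄ = (3.8, 4.8),  deviation x̄ - mu_0 = (3.8, 4.8) - (4, 5) = (-0.2, -0.2).

Step 2 — sample covariance matrix, S[i,j] = (1/(n-1)) · Σ_k (x_{k,i} - mean_i) · (x_{k,j} - mean_j), divisor n-1 = 4:
  S[X,X] = ((2.2)·(2.2) + (-0.8)·(-0.8) + (0.2)·(0.2) + (0.2)·(0.2) + (-1.8)·(-1.8)) / 4 = 8.8/4 = 2.2
  S[X,Y] = ((2.2)·(2.2) + (-0.8)·(-3.8) + (0.2)·(-3.8) + (0.2)·(4.2) + (-1.8)·(1.2)) / 4 = 5.8/4 = 1.45
  S[Y,Y] = ((2.2)·(2.2) + (-3.8)·(-3.8) + (-3.8)·(-3.8) + (4.2)·(4.2) + (1.2)·(1.2)) / 4 = 52.8/4 = 13.2
  S = [[2.2, 1.45],
 [1.45, 13.2]].

Step 3 — invert S. det(S) = 2.2·13.2 - (1.45)² = 26.9375.
  S^{-1} = (1/det) · [[d, -b], [-b, a]] = [[0.49, -0.0538],
 [-0.0538, 0.0817]].

Step 4 — quadratic form (x̄ - mu_0)^T · S^{-1} · (x̄ - mu_0):
  S^{-1} · (x̄ - mu_0) = (-0.0872, -0.0056),
  (x̄ - mu_0)^T · [...] = (-0.2)·(-0.0872) + (-0.2)·(-0.0056) = 0.0186.

Step 5 — scale by n: T² = 5 · 0.0186 = 0.0928.

T² ≈ 0.0928


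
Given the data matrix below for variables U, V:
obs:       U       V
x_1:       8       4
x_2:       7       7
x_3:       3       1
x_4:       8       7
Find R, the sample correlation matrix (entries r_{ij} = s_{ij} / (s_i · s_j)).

Step 1 — column means:
  mean(U) = (8 + 7 + 3 + 8) / 4 = 26/4 = 6.5
  mean(V) = (4 + 7 + 1 + 7) / 4 = 19/4 = 4.75

Step 2 — sample variances and covariances s[i,j] = (1/(n-1)) · Σ_k (x_{k,i} - mean_i) · (x_{k,j} - mean_j), with n-1 = 3:
  s[U,U] = ((1.5)·(1.5) + (0.5)·(0.5) + (-3.5)·(-3.5) + (1.5)·(1.5)) / 3 = 17/3 = 5.6667
  s[U,V] = ((1.5)·(-0.75) + (0.5)·(2.25) + (-3.5)·(-3.75) + (1.5)·(2.25)) / 3 = 16.5/3 = 5.5
  s[V,V] = ((-0.75)·(-0.75) + (2.25)·(2.25) + (-3.75)·(-3.75) + (2.25)·(2.25)) / 3 = 24.75/3 = 8.25
  Sample standard deviations s_i = √(s[i,i]):
  s(U) = √(5.6667) = 2.3805
  s(V) = √(8.25) = 2.8723

Step 3 — r_{ij} = s_{ij} / (s_i · s_j):
  r[U,U] = 1 (diagonal).
  r[U,V] = 5.5 / (2.3805 · 2.8723) = 5.5 / 6.8374 = 0.8044
  r[V,V] = 1 (diagonal).

R is symmetric with unit diagonal. Assembling:

R = [[1, 0.8044],
 [0.8044, 1]]


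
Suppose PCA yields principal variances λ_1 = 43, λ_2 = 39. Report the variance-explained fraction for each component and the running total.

Step 1 — total variance = trace(Sigma) = Σ λ_i = 43 + 39 = 82.

Step 2 — fraction explained by component i = λ_i / Σ λ:
  PC1: 43/82 = 0.5244
  PC2: 39/82 = 0.4756

Step 3 — cumulative fraction after k components = (λ_1 + ... + λ_k) / Σ λ:
  k = 1: 43/82 = 0.5244
  k = 2: (43 + 39)/82 = 82/82 = 1

Summary (fraction, with percent):

explained: PC1 0.5244 (52.44%), PC2 0.4756 (47.56%);  cumulative: 0.5244, 1


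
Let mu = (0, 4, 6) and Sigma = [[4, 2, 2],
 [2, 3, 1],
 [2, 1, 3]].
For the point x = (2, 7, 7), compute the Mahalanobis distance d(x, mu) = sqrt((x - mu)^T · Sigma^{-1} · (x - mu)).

Step 1 — centre the observation: (x - mu) = (2, 3, 1).

Step 2 — invert Sigma (cofactor / det for 3×3, or solve directly):
  Sigma^{-1} = [[0.5, -0.25, -0.25],
 [-0.25, 0.5, 0],
 [-0.25, 0, 0.5]].

Step 3 — form the quadratic (x - mu)^T · Sigma^{-1} · (x - mu):
  Sigma^{-1} · (x - mu) = (0, 1, 0).
  (x - mu)^T · [Sigma^{-1} · (x - mu)] = (2)·(0) + (3)·(1) + (1)·(0) = 3.

Step 4 — take square root: d = √(3) ≈ 1.7321.

d(x, mu) = √(3) ≈ 1.7321


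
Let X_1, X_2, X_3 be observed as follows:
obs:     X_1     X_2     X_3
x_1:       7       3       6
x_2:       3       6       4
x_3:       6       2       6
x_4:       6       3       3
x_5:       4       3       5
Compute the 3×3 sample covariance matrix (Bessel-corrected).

Step 1 — column means:
  mean(X_1) = (7 + 3 + 6 + 6 + 4) / 5 = 26/5 = 5.2
  mean(X_2) = (3 + 6 + 2 + 3 + 3) / 5 = 17/5 = 3.4
  mean(X_3) = (6 + 4 + 6 + 3 + 5) / 5 = 24/5 = 4.8

Step 2 — sample covariance S[i,j] = (1/(n-1)) · Σ_k (x_{k,i} - mean_i) · (x_{k,j} - mean_j), with n-1 = 4.
  S[X_1,X_1] = ((1.8)·(1.8) + (-2.2)·(-2.2) + (0.8)·(0.8) + (0.8)·(0.8) + (-1.2)·(-1.2)) / 4 = 10.8/4 = 2.7
  S[X_1,X_2] = ((1.8)·(-0.4) + (-2.2)·(2.6) + (0.8)·(-1.4) + (0.8)·(-0.4) + (-1.2)·(-0.4)) / 4 = -7.4/4 = -1.85
  S[X_1,X_3] = ((1.8)·(1.2) + (-2.2)·(-0.8) + (0.8)·(1.2) + (0.8)·(-1.8) + (-1.2)·(0.2)) / 4 = 3.2/4 = 0.8
  S[X_2,X_2] = ((-0.4)·(-0.4) + (2.6)·(2.6) + (-1.4)·(-1.4) + (-0.4)·(-0.4) + (-0.4)·(-0.4)) / 4 = 9.2/4 = 2.3
  S[X_2,X_3] = ((-0.4)·(1.2) + (2.6)·(-0.8) + (-1.4)·(1.2) + (-0.4)·(-1.8) + (-0.4)·(0.2)) / 4 = -3.6/4 = -0.9
  S[X_3,X_3] = ((1.2)·(1.2) + (-0.8)·(-0.8) + (1.2)·(1.2) + (-1.8)·(-1.8) + (0.2)·(0.2)) / 4 = 6.8/4 = 1.7

S is symmetric (S[j,i] = S[i,j]). Assembling:

S = [[2.7, -1.85, 0.8],
 [-1.85, 2.3, -0.9],
 [0.8, -0.9, 1.7]]


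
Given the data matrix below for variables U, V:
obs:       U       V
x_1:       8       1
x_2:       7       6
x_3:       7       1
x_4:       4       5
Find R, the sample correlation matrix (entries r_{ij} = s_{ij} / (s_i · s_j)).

Step 1 — column means:
  mean(U) = (8 + 7 + 7 + 4) / 4 = 26/4 = 6.5
  mean(V) = (1 + 6 + 1 + 5) / 4 = 13/4 = 3.25

Step 2 — sample variances and covariances s[i,j] = (1/(n-1)) · Σ_k (x_{k,i} - mean_i) · (x_{k,j} - mean_j), with n-1 = 3:
  s[U,U] = ((1.5)·(1.5) + (0.5)·(0.5) + (0.5)·(0.5) + (-2.5)·(-2.5)) / 3 = 9/3 = 3
  s[U,V] = ((1.5)·(-2.25) + (0.5)·(2.75) + (0.5)·(-2.25) + (-2.5)·(1.75)) / 3 = -7.5/3 = -2.5
  s[V,V] = ((-2.25)·(-2.25) + (2.75)·(2.75) + (-2.25)·(-2.25) + (1.75)·(1.75)) / 3 = 20.75/3 = 6.9167
  Sample standard deviations s_i = √(s[i,i]):
  s(U) = √(3) = 1.7321
  s(V) = √(6.9167) = 2.63

Step 3 — r_{ij} = s_{ij} / (s_i · s_j):
  r[U,U] = 1 (diagonal).
  r[U,V] = -2.5 / (1.7321 · 2.63) = -2.5 / 4.5552 = -0.5488
  r[V,V] = 1 (diagonal).

R is symmetric with unit diagonal. Assembling:

R = [[1, -0.5488],
 [-0.5488, 1]]


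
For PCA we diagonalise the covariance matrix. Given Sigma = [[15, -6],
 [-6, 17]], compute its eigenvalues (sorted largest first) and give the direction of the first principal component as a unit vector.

Step 1 — characteristic polynomial of 2×2 Sigma:
  det(Sigma - λI) = λ² - trace · λ + det = 0.
  trace = 15 + 17 = 32, det = 15·17 - (-6)² = 219.
Step 2 — discriminant:
  Δ = trace² - 4·det = 1024 - 876 = 148.
Step 3 — eigenvalues:
  λ = (trace ± √Δ)/2 = (32 ± 12.1655)/2,
  λ_1 = 22.0828,  λ_2 = 9.9172.

Step 4 — unit eigenvector for λ_1: solve (Sigma - λ_1 I)v = 0. First row:
  (15 - 22.0828)·v_x + (-6)·v_y = 0, i.e. (-7.0828)·v_x + (-6)·v_y = 0,
  so v ∝ (b, λ_1 - a) = (-6, 7.0828); multiply by -1 so the first entry is positive: u = (6, -7.0828).
  ||u|| = √((6)² + (-7.0828)²) = √(86.1655) ≈ 9.2825,
  v_1 = u/||u|| ≈ (0.6464, -0.763) (||v_1|| = 1).

λ_1 = 22.0828,  λ_2 = 9.9172;  v_1 ≈ (0.6464, -0.763)


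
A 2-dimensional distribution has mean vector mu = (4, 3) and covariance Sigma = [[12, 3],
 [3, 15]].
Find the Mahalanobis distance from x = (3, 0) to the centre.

Step 1 — centre the observation: (x - mu) = (-1, -3).

Step 2 — invert Sigma. det(Sigma) = 12·15 - (3)² = 171.
  Sigma^{-1} = (1/det) · [[d, -b], [-b, a]] = [[0.0877, -0.0175],
 [-0.0175, 0.0702]].

Step 3 — form the quadratic (x - mu)^T · Sigma^{-1} · (x - mu):
  Sigma^{-1} · (x - mu) = (-0.0351, -0.193).
  (x - mu)^T · [Sigma^{-1} · (x - mu)] = (-1)·(-0.0351) + (-3)·(-0.193) = 0.614.

Step 4 — take square root: d = √(0.614) ≈ 0.7836.

d(x, mu) = √(0.614) ≈ 0.7836


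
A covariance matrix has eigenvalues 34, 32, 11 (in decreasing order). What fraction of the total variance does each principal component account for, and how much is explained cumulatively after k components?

Step 1 — total variance = trace(Sigma) = Σ λ_i = 34 + 32 + 11 = 77.

Step 2 — fraction explained by component i = λ_i / Σ λ:
  PC1: 34/77 = 0.4416
  PC2: 32/77 = 0.4156
  PC3: 11/77 = 0.1429

Step 3 — cumulative fraction after k components = (λ_1 + ... + λ_k) / Σ λ:
  k = 1: 34/77 = 0.4416
  k = 2: (34 + 32)/77 = 66/77 = 0.8571
  k = 3: (34 + 32 + 11)/77 = 77/77 = 1

Summary (fraction, with percent):

explained: PC1 0.4416 (44.16%), PC2 0.4156 (41.56%), PC3 0.1429 (14.29%);  cumulative: 0.4416, 0.8571, 1


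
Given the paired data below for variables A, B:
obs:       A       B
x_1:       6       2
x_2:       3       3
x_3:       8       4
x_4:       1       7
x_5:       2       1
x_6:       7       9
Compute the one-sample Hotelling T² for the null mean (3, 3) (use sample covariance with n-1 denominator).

Step 1 — sample mean vector:
  mean(A) = (6 + 3 + 8 + 1 + 2 + 7) / 6 = 27/6 = 4.5
  mean(B) = (2 + 3 + 4 + 7 + 1 + 9) / 6 = 26/6 = 4.3333
  x̄ = (4.5, 4.3333),  deviation x̄ - mu_0 = (4.5, 4.3333) - (3, 3) = (1.5, 1.3333).

Step 2 — sample covariance matrix, S[i,j] = (1/(n-1)) · Σ_k (x_{k,i} - mean_i) · (x_{k,j} - mean_j), divisor n-1 = 5:
  S[A,A] = ((1.5)·(1.5) + (-1.5)·(-1.5) + (3.5)·(3.5) + (-3.5)·(-3.5) + (-2.5)·(-2.5) + (2.5)·(2.5)) / 5 = 41.5/5 = 8.3
  S[A,B] = ((1.5)·(-2.3333) + (-1.5)·(-1.3333) + (3.5)·(-0.3333) + (-3.5)·(2.6667) + (-2.5)·(-3.3333) + (2.5)·(4.6667)) / 5 = 8/5 = 1.6
  S[B,B] = ((-2.3333)·(-2.3333) + (-1.3333)·(-1.3333) + (-0.3333)·(-0.3333) + (2.6667)·(2.6667) + (-3.3333)·(-3.3333) + (4.6667)·(4.6667)) / 5 = 47.3333/5 = 9.4667
  S = [[8.3, 1.6],
 [1.6, 9.4667]].

Step 3 — invert S. det(S) = 8.3·9.4667 - (1.6)² = 76.0133.
  S^{-1} = (1/det) · [[d, -b], [-b, a]] = [[0.1245, -0.021],
 [-0.021, 0.1092]].

Step 4 — quadratic form (x̄ - mu_0)^T · S^{-1} · (x̄ - mu_0):
  S^{-1} · (x̄ - mu_0) = (0.1587, 0.114),
  (x̄ - mu_0)^T · [...] = (1.5)·(0.1587) + (1.3333)·(0.114) = 0.3901.

Step 5 — scale by n: T² = 6 · 0.3901 = 2.3408.

T² ≈ 2.3408


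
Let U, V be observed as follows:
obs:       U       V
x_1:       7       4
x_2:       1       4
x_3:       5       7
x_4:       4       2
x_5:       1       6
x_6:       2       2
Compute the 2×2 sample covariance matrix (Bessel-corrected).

Step 1 — column means:
  mean(U) = (7 + 1 + 5 + 4 + 1 + 2) / 6 = 20/6 = 3.3333
  mean(V) = (4 + 4 + 7 + 2 + 6 + 2) / 6 = 25/6 = 4.1667

Step 2 — sample covariance S[i,j] = (1/(n-1)) · Σ_k (x_{k,i} - mean_i) · (x_{k,j} - mean_j), with n-1 = 5.
  S[U,U] = ((3.6667)·(3.6667) + (-2.3333)·(-2.3333) + (1.6667)·(1.6667) + (0.6667)·(0.6667) + (-2.3333)·(-2.3333) + (-1.3333)·(-1.3333)) / 5 = 29.3333/5 = 5.8667
  S[U,V] = ((3.6667)·(-0.1667) + (-2.3333)·(-0.1667) + (1.6667)·(2.8333) + (0.6667)·(-2.1667) + (-2.3333)·(1.8333) + (-1.3333)·(-2.1667)) / 5 = 1.6667/5 = 0.3333
  S[V,V] = ((-0.1667)·(-0.1667) + (-0.1667)·(-0.1667) + (2.8333)·(2.8333) + (-2.1667)·(-2.1667) + (1.8333)·(1.8333) + (-2.1667)·(-2.1667)) / 5 = 20.8333/5 = 4.1667

S is symmetric (S[j,i] = S[i,j]). Assembling:

S = [[5.8667, 0.3333],
 [0.3333, 4.1667]]


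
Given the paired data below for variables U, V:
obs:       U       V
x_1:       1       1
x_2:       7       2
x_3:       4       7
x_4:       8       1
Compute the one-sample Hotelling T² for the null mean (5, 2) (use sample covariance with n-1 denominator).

Step 1 — sample mean vector:
  mean(U) = (1 + 7 + 4 + 8) / 4 = 20/4 = 5
  mean(V) = (1 + 2 + 7 + 1) / 4 = 11/4 = 2.75
  x̄ = (5, 2.75),  deviation x̄ - mu_0 = (5, 2.75) - (5, 2) = (0, 0.75).

Step 2 — sample covariance matrix, S[i,j] = (1/(n-1)) · Σ_k (x_{k,i} - mean_i) · (x_{k,j} - mean_j), divisor n-1 = 3:
  S[U,U] = ((-4)·(-4) + (2)·(2) + (-1)·(-1) + (3)·(3)) / 3 = 30/3 = 10
  S[U,V] = ((-4)·(-1.75) + (2)·(-0.75) + (-1)·(4.25) + (3)·(-1.75)) / 3 = -4/3 = -1.3333
  S[V,V] = ((-1.75)·(-1.75) + (-0.75)·(-0.75) + (4.25)·(4.25) + (-1.75)·(-1.75)) / 3 = 24.75/3 = 8.25
  S = [[10, -1.3333],
 [-1.3333, 8.25]].

Step 3 — invert S. det(S) = 10·8.25 - (-1.3333)² = 80.7222.
  S^{-1} = (1/det) · [[d, -b], [-b, a]] = [[0.1022, 0.0165],
 [0.0165, 0.1239]].

Step 4 — quadratic form (x̄ - mu_0)^T · S^{-1} · (x̄ - mu_0):
  S^{-1} · (x̄ - mu_0) = (0.0124, 0.0929),
  (x̄ - mu_0)^T · [...] = (0)·(0.0124) + (0.75)·(0.0929) = 0.0697.

Step 5 — scale by n: T² = 4 · 0.0697 = 0.2787.

T² ≈ 0.2787


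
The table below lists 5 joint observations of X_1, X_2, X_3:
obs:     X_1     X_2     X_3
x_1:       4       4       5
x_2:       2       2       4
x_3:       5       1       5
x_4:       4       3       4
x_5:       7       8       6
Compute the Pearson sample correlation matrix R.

Step 1 — column means:
  mean(X_1) = (4 + 2 + 5 + 4 + 7) / 5 = 22/5 = 4.4
  mean(X_2) = (4 + 2 + 1 + 3 + 8) / 5 = 18/5 = 3.6
  mean(X_3) = (5 + 4 + 5 + 4 + 6) / 5 = 24/5 = 4.8

Step 2 — sample variances and covariances s[i,j] = (1/(n-1)) · Σ_k (x_{k,i} - mean_i) · (x_{k,j} - mean_j), with n-1 = 4:
  s[X_1,X_1] = ((-0.4)·(-0.4) + (-2.4)·(-2.4) + (0.6)·(0.6) + (-0.4)·(-0.4) + (2.6)·(2.6)) / 4 = 13.2/4 = 3.3
  s[X_1,X_2] = ((-0.4)·(0.4) + (-2.4)·(-1.6) + (0.6)·(-2.6) + (-0.4)·(-0.6) + (2.6)·(4.4)) / 4 = 13.8/4 = 3.45
  s[X_1,X_3] = ((-0.4)·(0.2) + (-2.4)·(-0.8) + (0.6)·(0.2) + (-0.4)·(-0.8) + (2.6)·(1.2)) / 4 = 5.4/4 = 1.35
  s[X_2,X_2] = ((0.4)·(0.4) + (-1.6)·(-1.6) + (-2.6)·(-2.6) + (-0.6)·(-0.6) + (4.4)·(4.4)) / 4 = 29.2/4 = 7.3
  s[X_2,X_3] = ((0.4)·(0.2) + (-1.6)·(-0.8) + (-2.6)·(0.2) + (-0.6)·(-0.8) + (4.4)·(1.2)) / 4 = 6.6/4 = 1.65
  s[X_3,X_3] = ((0.2)·(0.2) + (-0.8)·(-0.8) + (0.2)·(0.2) + (-0.8)·(-0.8) + (1.2)·(1.2)) / 4 = 2.8/4 = 0.7
  Sample standard deviations s_i = √(s[i,i]):
  s(X_1) = √(3.3) = 1.8166
  s(X_2) = √(7.3) = 2.7019
  s(X_3) = √(0.7) = 0.8367

Step 3 — r_{ij} = s_{ij} / (s_i · s_j):
  r[X_1,X_1] = 1 (diagonal).
  r[X_1,X_2] = 3.45 / (1.8166 · 2.7019) = 3.45 / 4.9082 = 0.7029
  r[X_1,X_3] = 1.35 / (1.8166 · 0.8367) = 1.35 / 1.5199 = 0.8882
  r[X_2,X_2] = 1 (diagonal).
  r[X_2,X_3] = 1.65 / (2.7019 · 0.8367) = 1.65 / 2.2605 = 0.7299
  r[X_3,X_3] = 1 (diagonal).

R is symmetric with unit diagonal. Assembling:

R = [[1, 0.7029, 0.8882],
 [0.7029, 1, 0.7299],
 [0.8882, 0.7299, 1]]


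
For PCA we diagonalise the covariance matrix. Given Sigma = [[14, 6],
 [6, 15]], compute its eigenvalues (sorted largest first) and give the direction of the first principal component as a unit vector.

Step 1 — characteristic polynomial of 2×2 Sigma:
  det(Sigma - λI) = λ² - trace · λ + det = 0.
  trace = 14 + 15 = 29, det = 14·15 - (6)² = 174.
Step 2 — discriminant:
  Δ = trace² - 4·det = 841 - 696 = 145.
Step 3 — eigenvalues:
  λ = (trace ± √Δ)/2 = (29 ± 12.0416)/2,
  λ_1 = 20.5208,  λ_2 = 8.4792.

Step 4 — unit eigenvector for λ_1: solve (Sigma - λ_1 I)v = 0. First row:
  (14 - 20.5208)·v_x + (6)·v_y = 0, i.e. (-6.5208)·v_x + (6)·v_y = 0,
  so v ∝ (b, λ_1 - a) = (6, 6.5208) = u.
  ||u|| = √((6)² + (6.5208)²) = √(78.5208) ≈ 8.8612,
  v_1 = u/||u|| ≈ (0.6771, 0.7359) (||v_1|| = 1).

λ_1 = 20.5208,  λ_2 = 8.4792;  v_1 ≈ (0.6771, 0.7359)
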